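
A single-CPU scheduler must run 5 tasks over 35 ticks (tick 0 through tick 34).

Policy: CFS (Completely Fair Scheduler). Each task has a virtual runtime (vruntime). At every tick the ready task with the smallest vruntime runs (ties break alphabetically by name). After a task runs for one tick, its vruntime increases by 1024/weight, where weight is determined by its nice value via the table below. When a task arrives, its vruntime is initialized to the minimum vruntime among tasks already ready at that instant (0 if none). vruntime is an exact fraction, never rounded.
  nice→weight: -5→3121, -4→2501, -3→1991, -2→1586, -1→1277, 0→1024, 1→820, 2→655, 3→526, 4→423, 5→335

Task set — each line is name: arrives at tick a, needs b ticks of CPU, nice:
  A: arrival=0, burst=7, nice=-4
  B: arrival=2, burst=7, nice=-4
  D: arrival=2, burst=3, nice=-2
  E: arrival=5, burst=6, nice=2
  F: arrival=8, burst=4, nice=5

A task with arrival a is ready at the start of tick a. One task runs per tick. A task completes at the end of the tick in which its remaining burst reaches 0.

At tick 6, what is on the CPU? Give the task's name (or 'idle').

running at tick 6 = B

t=0: vr[A=0] → run A
t=1: vr[A=1024/2501] → run A
t=2: vr[A=2048/2501 B=2048/2501 D=2048/2501] → run A
t=3: vr[A=3072/2501 B=2048/2501 D=2048/2501] → run B
t=4: vr[A=3072/2501 B=3072/2501 D=2048/2501] → run D
t=5: vr[A=3072/2501 B=3072/2501 D=47616/32513 E=3072/2501] → run A
t=6: vr[A=4096/2501 B=3072/2501 D=47616/32513 E=3072/2501] → run B
t=7: vr[A=4096/2501 B=4096/2501 D=47616/32513 E=3072/2501] → run E
t=8: vr[A=4096/2501 B=4096/2501 D=47616/32513 E=4573184/1638155 F=47616/32513] → run D
t=9: vr[A=4096/2501 B=4096/2501 D=68608/32513 E=4573184/1638155 F=47616/32513] → run F
t=10: vr[A=4096/2501 B=4096/2501 D=68608/32513 E=4573184/1638155 F=49244672/10891855] → run A
t=11: vr[A=5120/2501 B=4096/2501 D=68608/32513 E=4573184/1638155 F=49244672/10891855] → run B
t=12: vr[A=5120/2501 B=5120/2501 D=68608/32513 E=4573184/1638155 F=49244672/10891855] → run A
t=13: vr[A=6144/2501 B=5120/2501 D=68608/32513 E=4573184/1638155 F=49244672/10891855] → run B
t=14: vr[A=6144/2501 B=6144/2501 D=68608/32513 E=4573184/1638155 F=49244672/10891855] → run D
t=15: vr[A=6144/2501 B=6144/2501 E=4573184/1638155 F=49244672/10891855] → run A
t=16: vr[B=6144/2501 E=4573184/1638155 F=49244672/10891855] → run B
t=17: vr[B=7168/2501 E=4573184/1638155 F=49244672/10891855] → run E
t=18: vr[B=7168/2501 E=7134208/1638155 F=49244672/10891855] → run B
t=19: vr[B=8192/2501 E=7134208/1638155 F=49244672/10891855] → run B
t=20: vr[E=7134208/1638155 F=49244672/10891855] → run E
t=21: vr[E=9695232/1638155 F=49244672/10891855] → run F
t=22: vr[E=9695232/1638155 F=82537984/10891855] → run E
t=23: vr[E=12256256/1638155 F=82537984/10891855] → run E
t=24: vr[E=2963456/327631 F=82537984/10891855] → run F
t=25: vr[E=2963456/327631 F=115831296/10891855] → run E
t=26: vr[F=115831296/10891855] → run F
t=27: (idle)
t=28: (idle)
t=29: (idle)
t=30: (idle)
t=31: (idle)
t=32: (idle)
t=33: (idle)
t=34: (idle)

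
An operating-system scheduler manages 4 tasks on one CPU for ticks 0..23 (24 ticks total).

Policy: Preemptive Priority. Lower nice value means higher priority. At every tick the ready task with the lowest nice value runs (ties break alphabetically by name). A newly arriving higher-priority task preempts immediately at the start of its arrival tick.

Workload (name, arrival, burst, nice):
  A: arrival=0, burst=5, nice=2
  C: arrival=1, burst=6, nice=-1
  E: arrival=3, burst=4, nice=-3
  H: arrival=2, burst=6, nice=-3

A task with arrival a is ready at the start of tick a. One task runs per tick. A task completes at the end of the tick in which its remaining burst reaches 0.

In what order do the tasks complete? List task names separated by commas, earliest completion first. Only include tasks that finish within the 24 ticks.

completion order = E, H, C, A

t=0: ready={A} → run A
t=1: ready={A,C} → run C
t=2: ready={A,C,H} → run H
t=3: ready={A,C,E,H} → run E
t=4: ready={A,C,E,H} → run E
t=5: ready={A,C,E,H} → run E
t=6: ready={A,C,E,H} → run E
t=7: ready={A,C,H} → run H
t=8: ready={A,C,H} → run H
t=9: ready={A,C,H} → run H
t=10: ready={A,C,H} → run H
t=11: ready={A,C,H} → run H
t=12: ready={A,C} → run C
t=13: ready={A,C} → run C
t=14: ready={A,C} → run C
t=15: ready={A,C} → run C
t=16: ready={A,C} → run C
t=17: ready={A} → run A
t=18: ready={A} → run A
t=19: ready={A} → run A
t=20: ready={A} → run A
t=21: (idle)
t=22: (idle)
t=23: (idle)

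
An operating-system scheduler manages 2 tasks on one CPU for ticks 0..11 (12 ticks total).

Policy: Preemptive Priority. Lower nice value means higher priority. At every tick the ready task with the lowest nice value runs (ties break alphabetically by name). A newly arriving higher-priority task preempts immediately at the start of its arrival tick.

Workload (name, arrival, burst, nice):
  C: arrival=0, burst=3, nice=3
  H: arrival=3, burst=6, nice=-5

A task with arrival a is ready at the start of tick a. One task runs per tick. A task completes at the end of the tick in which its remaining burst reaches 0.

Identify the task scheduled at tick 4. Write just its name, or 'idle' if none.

t=0: ready={C} → run C
t=1: ready={C} → run C
t=2: ready={C} → run C
t=3: ready={H} → run H
t=4: ready={H} → run H
t=5: ready={H} → run H
t=6: ready={H} → run H
t=7: ready={H} → run H
t=8: ready={H} → run H
t=9: (idle)
t=10: (idle)
t=11: (idle)

running at tick 4 = H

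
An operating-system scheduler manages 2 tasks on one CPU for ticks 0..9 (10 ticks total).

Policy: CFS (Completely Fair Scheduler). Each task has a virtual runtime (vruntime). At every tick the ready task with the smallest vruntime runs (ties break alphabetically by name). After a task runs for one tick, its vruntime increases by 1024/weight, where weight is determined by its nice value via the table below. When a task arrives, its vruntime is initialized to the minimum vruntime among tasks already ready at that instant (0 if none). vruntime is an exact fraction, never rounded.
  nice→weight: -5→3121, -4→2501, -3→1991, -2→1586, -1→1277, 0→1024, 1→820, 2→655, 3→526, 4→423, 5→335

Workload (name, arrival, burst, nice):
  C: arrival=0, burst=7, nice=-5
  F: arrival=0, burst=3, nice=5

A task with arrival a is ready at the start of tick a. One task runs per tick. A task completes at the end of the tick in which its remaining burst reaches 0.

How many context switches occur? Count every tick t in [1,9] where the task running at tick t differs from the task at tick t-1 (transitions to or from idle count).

context switches = 3

t=0: vr[C=0 F=0] → run C
t=1: vr[C=1024/3121 F=0] → run F
t=2: vr[C=1024/3121 F=1024/335] → run C
t=3: vr[C=2048/3121 F=1024/335] → run C
t=4: vr[C=3072/3121 F=1024/335] → run C
t=5: vr[C=4096/3121 F=1024/335] → run C
t=6: vr[C=5120/3121 F=1024/335] → run C
t=7: vr[C=6144/3121 F=1024/335] → run C
t=8: vr[F=1024/335] → run F
t=9: vr[F=2048/335] → run F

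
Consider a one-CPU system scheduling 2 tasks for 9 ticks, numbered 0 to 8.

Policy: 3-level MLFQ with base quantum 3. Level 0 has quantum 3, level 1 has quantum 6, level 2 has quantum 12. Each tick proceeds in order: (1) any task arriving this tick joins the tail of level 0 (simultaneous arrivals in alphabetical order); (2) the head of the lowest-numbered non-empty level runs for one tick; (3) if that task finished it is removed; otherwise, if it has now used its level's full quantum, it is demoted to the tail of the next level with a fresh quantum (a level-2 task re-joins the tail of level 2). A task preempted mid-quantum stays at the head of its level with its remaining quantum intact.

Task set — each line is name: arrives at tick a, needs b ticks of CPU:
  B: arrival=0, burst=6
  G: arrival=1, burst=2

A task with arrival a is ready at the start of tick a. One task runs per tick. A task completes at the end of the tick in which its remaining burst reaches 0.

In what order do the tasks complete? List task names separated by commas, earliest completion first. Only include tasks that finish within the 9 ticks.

t=0: L0/L1/L2 = B/-/- → run B
t=1: L0/L1/L2 = BG/-/- → run B
t=2: L0/L1/L2 = BG/-/- → run B
t=3: L0/L1/L2 = G/B/- → run G
t=4: L0/L1/L2 = G/B/- → run G
t=5: L0/L1/L2 = -/B/- → run B
t=6: L0/L1/L2 = -/B/- → run B
t=7: L0/L1/L2 = -/B/- → run B
t=8: (idle)

completion order = G, B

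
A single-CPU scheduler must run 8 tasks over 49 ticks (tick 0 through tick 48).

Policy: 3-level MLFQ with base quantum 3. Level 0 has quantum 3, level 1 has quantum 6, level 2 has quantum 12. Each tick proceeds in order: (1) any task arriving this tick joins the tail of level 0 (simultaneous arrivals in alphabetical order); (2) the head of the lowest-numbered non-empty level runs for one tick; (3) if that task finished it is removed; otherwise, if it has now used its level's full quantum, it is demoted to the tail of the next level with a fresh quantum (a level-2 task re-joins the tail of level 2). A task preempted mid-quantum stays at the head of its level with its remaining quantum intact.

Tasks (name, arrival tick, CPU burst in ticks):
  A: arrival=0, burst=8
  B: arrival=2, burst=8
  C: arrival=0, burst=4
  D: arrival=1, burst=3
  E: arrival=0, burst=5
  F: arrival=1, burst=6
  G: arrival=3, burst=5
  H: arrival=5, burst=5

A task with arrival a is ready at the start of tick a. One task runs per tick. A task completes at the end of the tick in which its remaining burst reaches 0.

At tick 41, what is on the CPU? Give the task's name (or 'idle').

t=0: L0/L1/L2 = ACE/-/- → run A
t=1: L0/L1/L2 = ACEDF/-/- → run A
t=2: L0/L1/L2 = ACEDFB/-/- → run A
t=3: L0/L1/L2 = CEDFBG/A/- → run C
t=4: L0/L1/L2 = CEDFBG/A/- → run C
t=5: L0/L1/L2 = CEDFBGH/A/- → run C
t=6: L0/L1/L2 = EDFBGH/AC/- → run E
t=7: L0/L1/L2 = EDFBGH/AC/- → run E
t=8: L0/L1/L2 = EDFBGH/AC/- → run E
t=9: L0/L1/L2 = DFBGH/ACE/- → run D
t=10: L0/L1/L2 = DFBGH/ACE/- → run D
t=11: L0/L1/L2 = DFBGH/ACE/- → run D
t=12: L0/L1/L2 = FBGH/ACE/- → run F
t=13: L0/L1/L2 = FBGH/ACE/- → run F
t=14: L0/L1/L2 = FBGH/ACE/- → run F
t=15: L0/L1/L2 = BGH/ACEF/- → run B
t=16: L0/L1/L2 = BGH/ACEF/- → run B
t=17: L0/L1/L2 = BGH/ACEF/- → run B
t=18: L0/L1/L2 = GH/ACEFB/- → run G
t=19: L0/L1/L2 = GH/ACEFB/- → run G
t=20: L0/L1/L2 = GH/ACEFB/- → run G
t=21: L0/L1/L2 = H/ACEFBG/- → run H
t=22: L0/L1/L2 = H/ACEFBG/- → run H
t=23: L0/L1/L2 = H/ACEFBG/- → run H
t=24: L0/L1/L2 = -/ACEFBGH/- → run A
t=25: L0/L1/L2 = -/ACEFBGH/- → run A
t=26: L0/L1/L2 = -/ACEFBGH/- → run A
t=27: L0/L1/L2 = -/ACEFBGH/- → run A
t=28: L0/L1/L2 = -/ACEFBGH/- → run A
t=29: L0/L1/L2 = -/CEFBGH/- → run C
t=30: L0/L1/L2 = -/EFBGH/- → run E
t=31: L0/L1/L2 = -/EFBGH/- → run E
t=32: L0/L1/L2 = -/FBGH/- → run F
t=33: L0/L1/L2 = -/FBGH/- → run F
t=34: L0/L1/L2 = -/FBGH/- → run F
t=35: L0/L1/L2 = -/BGH/- → run B
t=36: L0/L1/L2 = -/BGH/- → run B
t=37: L0/L1/L2 = -/BGH/- → run B
t=38: L0/L1/L2 = -/BGH/- → run B
t=39: L0/L1/L2 = -/BGH/- → run B
t=40: L0/L1/L2 = -/GH/- → run G
t=41: L0/L1/L2 = -/GH/- → run G
t=42: L0/L1/L2 = -/H/- → run H
t=43: L0/L1/L2 = -/H/- → run H
t=44: (idle)
t=45: (idle)
t=46: (idle)
t=47: (idle)
t=48: (idle)

running at tick 41 = G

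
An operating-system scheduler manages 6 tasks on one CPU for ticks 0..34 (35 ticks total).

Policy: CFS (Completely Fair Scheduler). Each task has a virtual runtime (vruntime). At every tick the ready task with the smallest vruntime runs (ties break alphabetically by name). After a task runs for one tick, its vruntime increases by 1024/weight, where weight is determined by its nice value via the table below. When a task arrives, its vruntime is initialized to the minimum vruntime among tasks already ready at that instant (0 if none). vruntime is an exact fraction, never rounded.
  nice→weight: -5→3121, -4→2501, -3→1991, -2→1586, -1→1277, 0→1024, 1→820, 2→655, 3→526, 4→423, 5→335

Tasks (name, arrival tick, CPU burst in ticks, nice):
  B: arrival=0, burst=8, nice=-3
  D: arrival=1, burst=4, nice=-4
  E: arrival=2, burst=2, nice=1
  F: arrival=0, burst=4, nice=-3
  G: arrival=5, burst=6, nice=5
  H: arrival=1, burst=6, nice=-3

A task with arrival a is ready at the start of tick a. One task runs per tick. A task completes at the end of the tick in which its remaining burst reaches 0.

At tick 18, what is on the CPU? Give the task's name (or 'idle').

t=0: vr[B=0 F=0] → run B
t=1: vr[B=1024/1991 D=0 F=0 H=0] → run D
t=2: vr[B=1024/1991 D=1024/2501 E=0 F=0 H=0] → run E
t=3: vr[B=1024/1991 D=1024/2501 E=256/205 F=0 H=0] → run F
t=4: vr[B=1024/1991 D=1024/2501 E=256/205 F=1024/1991 H=0] → run H
t=5: vr[B=1024/1991 D=1024/2501 E=256/205 F=1024/1991 G=1024/2501 H=1024/1991] → run D
t=6: vr[B=1024/1991 D=2048/2501 E=256/205 F=1024/1991 G=1024/2501 H=1024/1991] → run G
t=7: vr[B=1024/1991 D=2048/2501 E=256/205 F=1024/1991 G=2904064/837835 H=1024/1991] → run B
t=8: vr[B=2048/1991 D=2048/2501 E=256/205 F=1024/1991 G=2904064/837835 H=1024/1991] → run F
t=9: vr[B=2048/1991 D=2048/2501 E=256/205 F=2048/1991 G=2904064/837835 H=1024/1991] → run H
t=10: vr[B=2048/1991 D=2048/2501 E=256/205 F=2048/1991 G=2904064/837835 H=2048/1991] → run D
t=11: vr[B=2048/1991 D=3072/2501 E=256/205 F=2048/1991 G=2904064/837835 H=2048/1991] → run B
t=12: vr[B=3072/1991 D=3072/2501 E=256/205 F=2048/1991 G=2904064/837835 H=2048/1991] → run F
t=13: vr[B=3072/1991 D=3072/2501 E=256/205 F=3072/1991 G=2904064/837835 H=2048/1991] → run H
t=14: vr[B=3072/1991 D=3072/2501 E=256/205 F=3072/1991 G=2904064/837835 H=3072/1991] → run D
t=15: vr[B=3072/1991 E=256/205 F=3072/1991 G=2904064/837835 H=3072/1991] → run E
t=16: vr[B=3072/1991 F=3072/1991 G=2904064/837835 H=3072/1991] → run B
t=17: vr[B=4096/1991 F=3072/1991 G=2904064/837835 H=3072/1991] → run F
t=18: vr[B=4096/1991 G=2904064/837835 H=3072/1991] → run H
t=19: vr[B=4096/1991 G=2904064/837835 H=4096/1991] → run B
t=20: vr[B=5120/1991 G=2904064/837835 H=4096/1991] → run H
t=21: vr[B=5120/1991 G=2904064/837835 H=5120/1991] → run B
t=22: vr[B=6144/1991 G=2904064/837835 H=5120/1991] → run H
t=23: vr[B=6144/1991 G=2904064/837835] → run B
t=24: vr[B=7168/1991 G=2904064/837835] → run G
t=25: vr[B=7168/1991 G=5465088/837835] → run B
t=26: vr[G=5465088/837835] → run G
t=27: vr[G=8026112/837835] → run G
t=28: vr[G=10587136/837835] → run G
t=29: vr[G=2629632/167567] → run G
t=30: (idle)
t=31: (idle)
t=32: (idle)
t=33: (idle)
t=34: (idle)

running at tick 18 = H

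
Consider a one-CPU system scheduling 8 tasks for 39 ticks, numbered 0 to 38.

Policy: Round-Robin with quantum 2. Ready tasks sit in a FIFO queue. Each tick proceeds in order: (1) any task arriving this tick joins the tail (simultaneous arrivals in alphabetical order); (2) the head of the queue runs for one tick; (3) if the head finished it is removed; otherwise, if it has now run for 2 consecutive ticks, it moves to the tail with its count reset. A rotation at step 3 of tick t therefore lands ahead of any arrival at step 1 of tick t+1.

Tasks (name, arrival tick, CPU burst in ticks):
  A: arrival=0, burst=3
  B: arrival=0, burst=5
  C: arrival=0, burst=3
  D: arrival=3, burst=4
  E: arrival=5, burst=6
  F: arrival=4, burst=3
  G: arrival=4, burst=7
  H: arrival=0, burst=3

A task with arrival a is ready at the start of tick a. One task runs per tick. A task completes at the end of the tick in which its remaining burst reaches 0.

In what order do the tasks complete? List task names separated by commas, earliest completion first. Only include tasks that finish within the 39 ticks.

completion order = A, C, H, D, B, F, E, G

t=0: queue=[A,B,C,H] q_used=0 → run A
t=1: queue=[A,B,C,H] q_used=1 → run A
t=2: queue=[B,C,H,A] q_used=0 → run B
t=3: queue=[B,C,H,A,D] q_used=1 → run B
t=4: queue=[C,H,A,D,B,F,G] q_used=0 → run C
t=5: queue=[C,H,A,D,B,F,G,E] q_used=1 → run C
t=6: queue=[H,A,D,B,F,G,E,C] q_used=0 → run H
t=7: queue=[H,A,D,B,F,G,E,C] q_used=1 → run H
t=8: queue=[A,D,B,F,G,E,C,H] q_used=0 → run A
t=9: queue=[D,B,F,G,E,C,H] q_used=0 → run D
t=10: queue=[D,B,F,G,E,C,H] q_used=1 → run D
t=11: queue=[B,F,G,E,C,H,D] q_used=0 → run B
t=12: queue=[B,F,G,E,C,H,D] q_used=1 → run B
t=13: queue=[F,G,E,C,H,D,B] q_used=0 → run F
t=14: queue=[F,G,E,C,H,D,B] q_used=1 → run F
t=15: queue=[G,E,C,H,D,B,F] q_used=0 → run G
t=16: queue=[G,E,C,H,D,B,F] q_used=1 → run G
t=17: queue=[E,C,H,D,B,F,G] q_used=0 → run E
t=18: queue=[E,C,H,D,B,F,G] q_used=1 → run E
t=19: queue=[C,H,D,B,F,G,E] q_used=0 → run C
t=20: queue=[H,D,B,F,G,E] q_used=0 → run H
t=21: queue=[D,B,F,G,E] q_used=0 → run D
t=22: queue=[D,B,F,G,E] q_used=1 → run D
t=23: queue=[B,F,G,E] q_used=0 → run B
t=24: queue=[F,G,E] q_used=0 → run F
t=25: queue=[G,E] q_used=0 → run G
t=26: queue=[G,E] q_used=1 → run G
t=27: queue=[E,G] q_used=0 → run E
t=28: queue=[E,G] q_used=1 → run E
t=29: queue=[G,E] q_used=0 → run G
t=30: queue=[G,E] q_used=1 → run G
t=31: queue=[E,G] q_used=0 → run E
t=32: queue=[E,G] q_used=1 → run E
t=33: queue=[G] q_used=0 → run G
t=34: (idle)
t=35: (idle)
t=36: (idle)
t=37: (idle)
t=38: (idle)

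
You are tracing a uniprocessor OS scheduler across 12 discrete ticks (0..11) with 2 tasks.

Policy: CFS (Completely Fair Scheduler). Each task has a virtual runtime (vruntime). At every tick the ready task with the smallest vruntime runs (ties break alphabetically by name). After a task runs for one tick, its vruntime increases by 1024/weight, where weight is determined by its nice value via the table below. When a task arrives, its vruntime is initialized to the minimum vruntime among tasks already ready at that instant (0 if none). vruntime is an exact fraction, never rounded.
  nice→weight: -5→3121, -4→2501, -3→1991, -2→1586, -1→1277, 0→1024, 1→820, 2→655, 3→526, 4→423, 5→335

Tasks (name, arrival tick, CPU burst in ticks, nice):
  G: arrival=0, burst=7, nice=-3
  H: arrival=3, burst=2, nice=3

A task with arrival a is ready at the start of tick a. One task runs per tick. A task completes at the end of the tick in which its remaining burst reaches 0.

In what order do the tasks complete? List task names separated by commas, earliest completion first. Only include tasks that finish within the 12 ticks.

t=0: vr[G=0] → run G
t=1: vr[G=1024/1991] → run G
t=2: vr[G=2048/1991] → run G
t=3: vr[G=3072/1991 H=3072/1991] → run G
t=4: vr[G=4096/1991 H=3072/1991] → run H
t=5: vr[G=4096/1991 H=1827328/523633] → run G
t=6: vr[G=5120/1991 H=1827328/523633] → run G
t=7: vr[G=6144/1991 H=1827328/523633] → run G
t=8: vr[H=1827328/523633] → run H
t=9: (idle)
t=10: (idle)
t=11: (idle)

completion order = G, H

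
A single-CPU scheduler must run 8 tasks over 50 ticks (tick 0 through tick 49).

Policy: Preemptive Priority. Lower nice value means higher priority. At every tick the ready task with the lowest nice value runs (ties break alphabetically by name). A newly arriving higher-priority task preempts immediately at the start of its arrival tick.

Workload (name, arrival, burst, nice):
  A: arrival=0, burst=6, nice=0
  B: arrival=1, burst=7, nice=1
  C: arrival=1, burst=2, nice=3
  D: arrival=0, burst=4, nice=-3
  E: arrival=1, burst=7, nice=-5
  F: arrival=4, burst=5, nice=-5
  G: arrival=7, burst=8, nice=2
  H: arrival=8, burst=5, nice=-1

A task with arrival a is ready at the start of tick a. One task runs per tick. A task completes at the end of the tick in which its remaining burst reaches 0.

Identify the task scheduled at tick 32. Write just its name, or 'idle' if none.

t=0: ready={A,D} → run D
t=1: ready={A,B,C,D,E} → run E
t=2: ready={A,B,C,D,E} → run E
t=3: ready={A,B,C,D,E} → run E
t=4: ready={A,B,C,D,E,F} → run E
t=5: ready={A,B,C,D,E,F} → run E
t=6: ready={A,B,C,D,E,F} → run E
t=7: ready={A,B,C,D,E,F,G} → run E
t=8: ready={A,B,C,D,F,G,H} → run F
t=9: ready={A,B,C,D,F,G,H} → run F
t=10: ready={A,B,C,D,F,G,H} → run F
t=11: ready={A,B,C,D,F,G,H} → run F
t=12: ready={A,B,C,D,F,G,H} → run F
t=13: ready={A,B,C,D,G,H} → run D
t=14: ready={A,B,C,D,G,H} → run D
t=15: ready={A,B,C,D,G,H} → run D
t=16: ready={A,B,C,G,H} → run H
t=17: ready={A,B,C,G,H} → run H
t=18: ready={A,B,C,G,H} → run H
t=19: ready={A,B,C,G,H} → run H
t=20: ready={A,B,C,G,H} → run H
t=21: ready={A,B,C,G} → run A
t=22: ready={A,B,C,G} → run A
t=23: ready={A,B,C,G} → run A
t=24: ready={A,B,C,G} → run A
t=25: ready={A,B,C,G} → run A
t=26: ready={A,B,C,G} → run A
t=27: ready={B,C,G} → run B
t=28: ready={B,C,G} → run B
t=29: ready={B,C,G} → run B
t=30: ready={B,C,G} → run B
t=31: ready={B,C,G} → run B
t=32: ready={B,C,G} → run B
t=33: ready={B,C,G} → run B
t=34: ready={C,G} → run G
t=35: ready={C,G} → run G
t=36: ready={C,G} → run G
t=37: ready={C,G} → run G
t=38: ready={C,G} → run G
t=39: ready={C,G} → run G
t=40: ready={C,G} → run G
t=41: ready={C,G} → run G
t=42: ready={C} → run C
t=43: ready={C} → run C
t=44: (idle)
t=45: (idle)
t=46: (idle)
t=47: (idle)
t=48: (idle)
t=49: (idle)

running at tick 32 = B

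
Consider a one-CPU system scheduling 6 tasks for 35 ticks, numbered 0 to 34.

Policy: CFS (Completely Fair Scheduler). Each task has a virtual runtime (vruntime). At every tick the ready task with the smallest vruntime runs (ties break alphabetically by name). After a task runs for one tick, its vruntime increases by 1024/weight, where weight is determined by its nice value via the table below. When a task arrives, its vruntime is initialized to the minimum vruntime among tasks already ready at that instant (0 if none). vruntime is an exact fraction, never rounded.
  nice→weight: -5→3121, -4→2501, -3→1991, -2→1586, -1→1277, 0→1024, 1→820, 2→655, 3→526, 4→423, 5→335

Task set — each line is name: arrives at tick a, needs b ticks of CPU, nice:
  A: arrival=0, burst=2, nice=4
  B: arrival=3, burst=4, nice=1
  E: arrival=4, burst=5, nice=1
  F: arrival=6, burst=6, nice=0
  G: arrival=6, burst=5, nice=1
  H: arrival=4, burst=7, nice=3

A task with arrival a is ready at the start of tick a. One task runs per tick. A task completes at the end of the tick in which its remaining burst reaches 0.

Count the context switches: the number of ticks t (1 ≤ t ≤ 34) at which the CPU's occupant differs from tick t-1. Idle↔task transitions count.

t=0: vr[A=0] → run A
t=1: vr[A=1024/423] → run A
t=2: (idle)
t=3: vr[B=0] → run B
t=4: vr[B=256/205 E=256/205 H=256/205] → run B
t=5: vr[B=512/205 E=256/205 H=256/205] → run E
t=6: vr[B=512/205 E=512/205 F=256/205 G=256/205 H=256/205] → run F
t=7: vr[B=512/205 E=512/205 F=461/205 G=256/205 H=256/205] → run G
t=8: vr[B=512/205 E=512/205 F=461/205 G=512/205 H=256/205] → run H
t=9: vr[B=512/205 E=512/205 F=461/205 G=512/205 H=172288/53915] → run F
t=10: vr[B=512/205 E=512/205 F=666/205 G=512/205 H=172288/53915] → run B
t=11: vr[B=768/205 E=512/205 F=666/205 G=512/205 H=172288/53915] → run E
t=12: vr[B=768/205 E=768/205 F=666/205 G=512/205 H=172288/53915] → run G
t=13: vr[B=768/205 E=768/205 F=666/205 G=768/205 H=172288/53915] → run H
t=14: vr[B=768/205 E=768/205 F=666/205 G=768/205 H=277248/53915] → run F
t=15: vr[B=768/205 E=768/205 F=871/205 G=768/205 H=277248/53915] → run B
t=16: vr[E=768/205 F=871/205 G=768/205 H=277248/53915] → run E
t=17: vr[E=1024/205 F=871/205 G=768/205 H=277248/53915] → run G
t=18: vr[E=1024/205 F=871/205 G=1024/205 H=277248/53915] → run F
t=19: vr[E=1024/205 F=1076/205 G=1024/205 H=277248/53915] → run E
t=20: vr[E=256/41 F=1076/205 G=1024/205 H=277248/53915] → run G
t=21: vr[E=256/41 F=1076/205 G=256/41 H=277248/53915] → run H
t=22: vr[E=256/41 F=1076/205 G=256/41 H=382208/53915] → run F
t=23: vr[E=256/41 F=1281/205 G=256/41 H=382208/53915] → run E
t=24: vr[F=1281/205 G=256/41 H=382208/53915] → run G
t=25: vr[F=1281/205 H=382208/53915] → run F
t=26: vr[H=382208/53915] → run H
t=27: vr[H=487168/53915] → run H
t=28: vr[H=592128/53915] → run H
t=29: vr[H=697088/53915] → run H
t=30: (idle)
t=31: (idle)
t=32: (idle)
t=33: (idle)
t=34: (idle)

context switches = 25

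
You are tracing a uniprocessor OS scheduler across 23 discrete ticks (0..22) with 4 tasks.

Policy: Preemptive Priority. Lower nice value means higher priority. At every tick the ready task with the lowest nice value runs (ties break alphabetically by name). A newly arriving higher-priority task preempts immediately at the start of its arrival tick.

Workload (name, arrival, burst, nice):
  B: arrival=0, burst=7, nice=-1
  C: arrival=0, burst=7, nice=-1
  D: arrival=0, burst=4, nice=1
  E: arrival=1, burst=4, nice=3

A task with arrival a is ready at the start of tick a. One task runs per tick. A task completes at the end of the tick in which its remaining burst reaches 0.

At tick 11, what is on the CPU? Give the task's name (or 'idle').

t=0: ready={B,C,D} → run B
t=1: ready={B,C,D,E} → run B
t=2: ready={B,C,D,E} → run B
t=3: ready={B,C,D,E} → run B
t=4: ready={B,C,D,E} → run B
t=5: ready={B,C,D,E} → run B
t=6: ready={B,C,D,E} → run B
t=7: ready={C,D,E} → run C
t=8: ready={C,D,E} → run C
t=9: ready={C,D,E} → run C
t=10: ready={C,D,E} → run C
t=11: ready={C,D,E} → run C
t=12: ready={C,D,E} → run C
t=13: ready={C,D,E} → run C
t=14: ready={D,E} → run D
t=15: ready={D,E} → run D
t=16: ready={D,E} → run D
t=17: ready={D,E} → run D
t=18: ready={E} → run E
t=19: ready={E} → run E
t=20: ready={E} → run E
t=21: ready={E} → run E
t=22: (idle)

running at tick 11 = C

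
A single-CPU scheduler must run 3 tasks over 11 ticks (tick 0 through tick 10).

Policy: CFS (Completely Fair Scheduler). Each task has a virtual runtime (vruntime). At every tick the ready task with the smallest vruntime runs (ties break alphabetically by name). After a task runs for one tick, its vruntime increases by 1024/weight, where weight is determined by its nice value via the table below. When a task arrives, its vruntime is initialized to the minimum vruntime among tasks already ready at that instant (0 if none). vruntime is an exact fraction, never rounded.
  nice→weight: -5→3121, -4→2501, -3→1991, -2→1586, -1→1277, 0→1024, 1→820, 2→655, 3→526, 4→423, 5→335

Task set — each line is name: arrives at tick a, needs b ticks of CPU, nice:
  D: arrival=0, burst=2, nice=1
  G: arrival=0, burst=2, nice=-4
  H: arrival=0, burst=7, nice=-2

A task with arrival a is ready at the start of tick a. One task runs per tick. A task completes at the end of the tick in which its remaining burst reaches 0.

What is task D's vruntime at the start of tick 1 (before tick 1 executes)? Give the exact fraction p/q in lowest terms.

vruntime(D, start of tick 1) = 256/205

t=0: vr[D=0 G=0 H=0] → run D
t=1: vr[D=256/205 G=0 H=0] → run G
t=2: vr[D=256/205 G=1024/2501 H=0] → run H
t=3: vr[D=256/205 G=1024/2501 H=512/793] → run G
t=4: vr[D=256/205 H=512/793] → run H
t=5: vr[D=256/205 H=1024/793] → run D
t=6: vr[H=1024/793] → run H
t=7: vr[H=1536/793] → run H
t=8: vr[H=2048/793] → run H
t=9: vr[H=2560/793] → run H
t=10: vr[H=3072/793] → run H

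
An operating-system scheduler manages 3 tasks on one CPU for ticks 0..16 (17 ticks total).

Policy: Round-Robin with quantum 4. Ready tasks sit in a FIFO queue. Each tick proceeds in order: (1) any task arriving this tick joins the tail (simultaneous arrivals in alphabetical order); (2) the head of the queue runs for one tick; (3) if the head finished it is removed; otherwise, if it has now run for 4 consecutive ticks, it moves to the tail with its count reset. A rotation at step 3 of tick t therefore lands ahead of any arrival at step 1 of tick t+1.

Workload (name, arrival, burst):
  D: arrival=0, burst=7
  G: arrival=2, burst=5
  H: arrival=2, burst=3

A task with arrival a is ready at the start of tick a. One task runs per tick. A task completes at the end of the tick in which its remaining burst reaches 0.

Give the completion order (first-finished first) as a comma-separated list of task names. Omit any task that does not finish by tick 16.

t=0: queue=[D] q_used=0 → run D
t=1: queue=[D] q_used=1 → run D
t=2: queue=[D,G,H] q_used=2 → run D
t=3: queue=[D,G,H] q_used=3 → run D
t=4: queue=[G,H,D] q_used=0 → run G
t=5: queue=[G,H,D] q_used=1 → run G
t=6: queue=[G,H,D] q_used=2 → run G
t=7: queue=[G,H,D] q_used=3 → run G
t=8: queue=[H,D,G] q_used=0 → run H
t=9: queue=[H,D,G] q_used=1 → run H
t=10: queue=[H,D,G] q_used=2 → run H
t=11: queue=[D,G] q_used=0 → run D
t=12: queue=[D,G] q_used=1 → run D
t=13: queue=[D,G] q_used=2 → run D
t=14: queue=[G] q_used=0 → run G
t=15: (idle)
t=16: (idle)

completion order = H, D, G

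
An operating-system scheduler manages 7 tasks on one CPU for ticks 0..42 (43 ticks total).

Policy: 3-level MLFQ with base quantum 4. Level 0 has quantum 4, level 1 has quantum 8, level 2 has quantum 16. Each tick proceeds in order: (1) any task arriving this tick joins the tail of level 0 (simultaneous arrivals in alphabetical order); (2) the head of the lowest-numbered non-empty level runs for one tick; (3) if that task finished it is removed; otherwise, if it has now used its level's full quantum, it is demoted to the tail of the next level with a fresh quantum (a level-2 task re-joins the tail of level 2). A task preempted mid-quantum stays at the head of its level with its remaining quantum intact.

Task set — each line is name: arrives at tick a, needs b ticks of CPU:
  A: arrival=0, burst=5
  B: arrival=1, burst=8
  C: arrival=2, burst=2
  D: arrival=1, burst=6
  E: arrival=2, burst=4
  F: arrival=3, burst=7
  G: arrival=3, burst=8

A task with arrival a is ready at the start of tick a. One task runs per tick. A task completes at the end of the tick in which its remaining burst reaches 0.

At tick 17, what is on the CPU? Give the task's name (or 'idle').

running at tick 17 = E

t=0: L0/L1/L2 = A/-/- → run A
t=1: L0/L1/L2 = ABD/-/- → run A
t=2: L0/L1/L2 = ABDCE/-/- → run A
t=3: L0/L1/L2 = ABDCEFG/-/- → run A
t=4: L0/L1/L2 = BDCEFG/A/- → run B
t=5: L0/L1/L2 = BDCEFG/A/- → run B
t=6: L0/L1/L2 = BDCEFG/A/- → run B
t=7: L0/L1/L2 = BDCEFG/A/- → run B
t=8: L0/L1/L2 = DCEFG/AB/- → run D
t=9: L0/L1/L2 = DCEFG/AB/- → run D
t=10: L0/L1/L2 = DCEFG/AB/- → run D
t=11: L0/L1/L2 = DCEFG/AB/- → run D
t=12: L0/L1/L2 = CEFG/ABD/- → run C
t=13: L0/L1/L2 = CEFG/ABD/- → run C
t=14: L0/L1/L2 = EFG/ABD/- → run E
t=15: L0/L1/L2 = EFG/ABD/- → run E
t=16: L0/L1/L2 = EFG/ABD/- → run E
t=17: L0/L1/L2 = EFG/ABD/- → run E
t=18: L0/L1/L2 = FG/ABD/- → run F
t=19: L0/L1/L2 = FG/ABD/- → run F
t=20: L0/L1/L2 = FG/ABD/- → run F
t=21: L0/L1/L2 = FG/ABD/- → run F
t=22: L0/L1/L2 = G/ABDF/- → run G
t=23: L0/L1/L2 = G/ABDF/- → run G
t=24: L0/L1/L2 = G/ABDF/- → run G
t=25: L0/L1/L2 = G/ABDF/- → run G
t=26: L0/L1/L2 = -/ABDFG/- → run A
t=27: L0/L1/L2 = -/BDFG/- → run B
t=28: L0/L1/L2 = -/BDFG/- → run B
t=29: L0/L1/L2 = -/BDFG/- → run B
t=30: L0/L1/L2 = -/BDFG/- → run B
t=31: L0/L1/L2 = -/DFG/- → run D
t=32: L0/L1/L2 = -/DFG/- → run D
t=33: L0/L1/L2 = -/FG/- → run F
t=34: L0/L1/L2 = -/FG/- → run F
t=35: L0/L1/L2 = -/FG/- → run F
t=36: L0/L1/L2 = -/G/- → run G
t=37: L0/L1/L2 = -/G/- → run G
t=38: L0/L1/L2 = -/G/- → run G
t=39: L0/L1/L2 = -/G/- → run G
t=40: (idle)
t=41: (idle)
t=42: (idle)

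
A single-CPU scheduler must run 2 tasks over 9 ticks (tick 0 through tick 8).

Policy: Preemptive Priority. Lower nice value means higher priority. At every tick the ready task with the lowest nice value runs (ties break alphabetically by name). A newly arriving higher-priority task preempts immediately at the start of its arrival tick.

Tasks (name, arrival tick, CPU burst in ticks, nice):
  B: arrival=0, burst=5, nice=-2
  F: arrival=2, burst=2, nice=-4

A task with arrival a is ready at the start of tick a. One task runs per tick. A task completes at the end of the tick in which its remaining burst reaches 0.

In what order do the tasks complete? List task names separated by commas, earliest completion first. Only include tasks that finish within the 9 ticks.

completion order = F, B

t=0: ready={B} → run B
t=1: ready={B} → run B
t=2: ready={B,F} → run F
t=3: ready={B,F} → run F
t=4: ready={B} → run B
t=5: ready={B} → run B
t=6: ready={B} → run B
t=7: (idle)
t=8: (idle)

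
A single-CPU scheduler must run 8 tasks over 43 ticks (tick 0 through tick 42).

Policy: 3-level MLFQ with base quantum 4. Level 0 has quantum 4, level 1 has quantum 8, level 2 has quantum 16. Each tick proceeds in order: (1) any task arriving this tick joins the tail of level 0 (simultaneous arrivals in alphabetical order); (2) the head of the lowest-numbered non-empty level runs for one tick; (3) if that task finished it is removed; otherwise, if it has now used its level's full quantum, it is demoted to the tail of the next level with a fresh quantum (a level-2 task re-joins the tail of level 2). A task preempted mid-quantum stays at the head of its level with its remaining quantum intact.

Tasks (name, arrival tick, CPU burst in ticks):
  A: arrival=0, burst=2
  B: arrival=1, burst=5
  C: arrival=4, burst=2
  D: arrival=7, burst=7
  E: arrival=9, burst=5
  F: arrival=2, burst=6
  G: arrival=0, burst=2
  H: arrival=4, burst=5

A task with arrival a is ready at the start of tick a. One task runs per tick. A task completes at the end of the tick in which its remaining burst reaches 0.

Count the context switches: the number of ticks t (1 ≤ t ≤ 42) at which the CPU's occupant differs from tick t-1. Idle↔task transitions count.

t=0: L0/L1/L2 = AG/-/- → run A
t=1: L0/L1/L2 = AGB/-/- → run A
t=2: L0/L1/L2 = GBF/-/- → run G
t=3: L0/L1/L2 = GBF/-/- → run G
t=4: L0/L1/L2 = BFCH/-/- → run B
t=5: L0/L1/L2 = BFCH/-/- → run B
t=6: L0/L1/L2 = BFCH/-/- → run B
t=7: L0/L1/L2 = BFCHD/-/- → run B
t=8: L0/L1/L2 = FCHD/B/- → run F
t=9: L0/L1/L2 = FCHDE/B/- → run F
t=10: L0/L1/L2 = FCHDE/B/- → run F
t=11: L0/L1/L2 = FCHDE/B/- → run F
t=12: L0/L1/L2 = CHDE/BF/- → run C
t=13: L0/L1/L2 = CHDE/BF/- → run C
t=14: L0/L1/L2 = HDE/BF/- → run H
t=15: L0/L1/L2 = HDE/BF/- → run H
t=16: L0/L1/L2 = HDE/BF/- → run H
t=17: L0/L1/L2 = HDE/BF/- → run H
t=18: L0/L1/L2 = DE/BFH/- → run D
t=19: L0/L1/L2 = DE/BFH/- → run D
t=20: L0/L1/L2 = DE/BFH/- → run D
t=21: L0/L1/L2 = DE/BFH/- → run D
t=22: L0/L1/L2 = E/BFHD/- → run E
t=23: L0/L1/L2 = E/BFHD/- → run E
t=24: L0/L1/L2 = E/BFHD/- → run E
t=25: L0/L1/L2 = E/BFHD/- → run E
t=26: L0/L1/L2 = -/BFHDE/- → run B
t=27: L0/L1/L2 = -/FHDE/- → run F
t=28: L0/L1/L2 = -/FHDE/- → run F
t=29: L0/L1/L2 = -/HDE/- → run H
t=30: L0/L1/L2 = -/DE/- → run D
t=31: L0/L1/L2 = -/DE/- → run D
t=32: L0/L1/L2 = -/DE/- → run D
t=33: L0/L1/L2 = -/E/- → run E
t=34: (idle)
t=35: (idle)
t=36: (idle)
t=37: (idle)
t=38: (idle)
t=39: (idle)
t=40: (idle)
t=41: (idle)
t=42: (idle)

context switches = 13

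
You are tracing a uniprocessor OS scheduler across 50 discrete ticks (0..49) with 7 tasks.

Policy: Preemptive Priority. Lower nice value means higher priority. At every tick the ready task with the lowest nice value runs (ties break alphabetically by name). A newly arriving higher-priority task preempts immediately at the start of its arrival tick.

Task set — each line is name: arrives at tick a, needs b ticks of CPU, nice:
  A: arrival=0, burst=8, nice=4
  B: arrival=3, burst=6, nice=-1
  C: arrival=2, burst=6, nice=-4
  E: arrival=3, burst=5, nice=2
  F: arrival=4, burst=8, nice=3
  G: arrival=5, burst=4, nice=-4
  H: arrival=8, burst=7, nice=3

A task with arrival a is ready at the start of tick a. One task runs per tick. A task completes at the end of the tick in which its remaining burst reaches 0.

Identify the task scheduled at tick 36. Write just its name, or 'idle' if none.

t=0: ready={A} → run A
t=1: ready={A} → run A
t=2: ready={A,C} → run C
t=3: ready={A,B,C,E} → run C
t=4: ready={A,B,C,E,F} → run C
t=5: ready={A,B,C,E,F,G} → run C
t=6: ready={A,B,C,E,F,G} → run C
t=7: ready={A,B,C,E,F,G} → run C
t=8: ready={A,B,E,F,G,H} → run G
t=9: ready={A,B,E,F,G,H} → run G
t=10: ready={A,B,E,F,G,H} → run G
t=11: ready={A,B,E,F,G,H} → run G
t=12: ready={A,B,E,F,H} → run B
t=13: ready={A,B,E,F,H} → run B
t=14: ready={A,B,E,F,H} → run B
t=15: ready={A,B,E,F,H} → run B
t=16: ready={A,B,E,F,H} → run B
t=17: ready={A,B,E,F,H} → run B
t=18: ready={A,E,F,H} → run E
t=19: ready={A,E,F,H} → run E
t=20: ready={A,E,F,H} → run E
t=21: ready={A,E,F,H} → run E
t=22: ready={A,E,F,H} → run E
t=23: ready={A,F,H} → run F
t=24: ready={A,F,H} → run F
t=25: ready={A,F,H} → run F
t=26: ready={A,F,H} → run F
t=27: ready={A,F,H} → run F
t=28: ready={A,F,H} → run F
t=29: ready={A,F,H} → run F
t=30: ready={A,F,H} → run F
t=31: ready={A,H} → run H
t=32: ready={A,H} → run H
t=33: ready={A,H} → run H
t=34: ready={A,H} → run H
t=35: ready={A,H} → run H
t=36: ready={A,H} → run H
t=37: ready={A,H} → run H
t=38: ready={A} → run A
t=39: ready={A} → run A
t=40: ready={A} → run A
t=41: ready={A} → run A
t=42: ready={A} → run A
t=43: ready={A} → run A
t=44: (idle)
t=45: (idle)
t=46: (idle)
t=47: (idle)
t=48: (idle)
t=49: (idle)

running at tick 36 = H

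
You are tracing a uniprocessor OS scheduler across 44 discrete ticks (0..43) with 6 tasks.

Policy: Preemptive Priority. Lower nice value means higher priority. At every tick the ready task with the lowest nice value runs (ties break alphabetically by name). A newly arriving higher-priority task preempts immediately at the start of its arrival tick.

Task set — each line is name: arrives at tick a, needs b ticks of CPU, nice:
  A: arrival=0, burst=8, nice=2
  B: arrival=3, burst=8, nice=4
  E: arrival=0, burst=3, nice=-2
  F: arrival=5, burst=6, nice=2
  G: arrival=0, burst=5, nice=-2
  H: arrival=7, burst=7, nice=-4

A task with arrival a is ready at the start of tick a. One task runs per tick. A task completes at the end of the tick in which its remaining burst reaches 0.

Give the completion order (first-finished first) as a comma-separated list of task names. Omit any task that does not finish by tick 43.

t=0: ready={A,E,G} → run E
t=1: ready={A,E,G} → run E
t=2: ready={A,E,G} → run E
t=3: ready={A,B,G} → run G
t=4: ready={A,B,G} → run G
t=5: ready={A,B,F,G} → run G
t=6: ready={A,B,F,G} → run G
t=7: ready={A,B,F,G,H} → run H
t=8: ready={A,B,F,G,H} → run H
t=9: ready={A,B,F,G,H} → run H
t=10: ready={A,B,F,G,H} → run H
t=11: ready={A,B,F,G,H} → run H
t=12: ready={A,B,F,G,H} → run H
t=13: ready={A,B,F,G,H} → run H
t=14: ready={A,B,F,G} → run G
t=15: ready={A,B,F} → run A
t=16: ready={A,B,F} → run A
t=17: ready={A,B,F} → run A
t=18: ready={A,B,F} → run A
t=19: ready={A,B,F} → run A
t=20: ready={A,B,F} → run A
t=21: ready={A,B,F} → run A
t=22: ready={A,B,F} → run A
t=23: ready={B,F} → run F
t=24: ready={B,F} → run F
t=25: ready={B,F} → run F
t=26: ready={B,F} → run F
t=27: ready={B,F} → run F
t=28: ready={B,F} → run F
t=29: ready={B} → run B
t=30: ready={B} → run B
t=31: ready={B} → run B
t=32: ready={B} → run B
t=33: ready={B} → run B
t=34: ready={B} → run B
t=35: ready={B} → run B
t=36: ready={B} → run B
t=37: (idle)
t=38: (idle)
t=39: (idle)
t=40: (idle)
t=41: (idle)
t=42: (idle)
t=43: (idle)

completion order = E, H, G, A, F, B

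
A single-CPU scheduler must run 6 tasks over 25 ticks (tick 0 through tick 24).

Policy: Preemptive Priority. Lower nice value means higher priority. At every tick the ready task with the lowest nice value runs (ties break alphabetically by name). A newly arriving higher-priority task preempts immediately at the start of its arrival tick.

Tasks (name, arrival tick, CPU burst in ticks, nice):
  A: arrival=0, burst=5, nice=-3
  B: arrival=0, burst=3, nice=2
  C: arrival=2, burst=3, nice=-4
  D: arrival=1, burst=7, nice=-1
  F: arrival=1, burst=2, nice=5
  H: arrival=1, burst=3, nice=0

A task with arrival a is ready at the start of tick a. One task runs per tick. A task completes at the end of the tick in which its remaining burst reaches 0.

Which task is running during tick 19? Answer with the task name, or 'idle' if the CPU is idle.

running at tick 19 = B

t=0: ready={A,B} → run A
t=1: ready={A,B,D,F,H} → run A
t=2: ready={A,B,C,D,F,H} → run C
t=3: ready={A,B,C,D,F,H} → run C
t=4: ready={A,B,C,D,F,H} → run C
t=5: ready={A,B,D,F,H} → run A
t=6: ready={A,B,D,F,H} → run A
t=7: ready={A,B,D,F,H} → run A
t=8: ready={B,D,F,H} → run D
t=9: ready={B,D,F,H} → run D
t=10: ready={B,D,F,H} → run D
t=11: ready={B,D,F,H} → run D
t=12: ready={B,D,F,H} → run D
t=13: ready={B,D,F,H} → run D
t=14: ready={B,D,F,H} → run D
t=15: ready={B,F,H} → run H
t=16: ready={B,F,H} → run H
t=17: ready={B,F,H} → run H
t=18: ready={B,F} → run B
t=19: ready={B,F} → run B
t=20: ready={B,F} → run B
t=21: ready={F} → run F
t=22: ready={F} → run F
t=23: (idle)
t=24: (idle)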